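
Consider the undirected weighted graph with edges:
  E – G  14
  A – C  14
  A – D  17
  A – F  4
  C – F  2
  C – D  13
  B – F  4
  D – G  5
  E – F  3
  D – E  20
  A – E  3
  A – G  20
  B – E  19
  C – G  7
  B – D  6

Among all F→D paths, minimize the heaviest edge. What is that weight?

6

Some routes from F to D:
F -> B -> D: max(4, 6) = 6
F -> C -> D: max(2, 13) = 13
F -> C -> G -> D: max(2, 7, 5) = 7
Smallest bottleneck: 6.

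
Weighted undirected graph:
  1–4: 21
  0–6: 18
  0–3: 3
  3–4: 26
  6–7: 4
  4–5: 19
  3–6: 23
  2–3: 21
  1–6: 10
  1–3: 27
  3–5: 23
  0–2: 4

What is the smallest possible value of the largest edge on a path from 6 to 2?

Checking several routes:
6→1→4→5→3→2: max(10, 21, 19, 23, 21) = 23
6→0→3→2: max(18, 3, 21) = 21
6→0→2: max(18, 4) = 18
6→1→4→5→3→0→2: max(10, 21, 19, 23, 3, 4) = 23
Smallest bottleneck: 18.

18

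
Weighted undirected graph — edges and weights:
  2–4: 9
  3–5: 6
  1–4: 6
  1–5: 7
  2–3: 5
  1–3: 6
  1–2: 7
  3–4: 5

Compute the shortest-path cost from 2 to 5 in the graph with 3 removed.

Candidate routes:
2 -> 4 -> 1 -> 5: 9 + 6 + 7 = 22
2 -> 1 -> 5: 7 + 7 = 14
Best route has total 14.

14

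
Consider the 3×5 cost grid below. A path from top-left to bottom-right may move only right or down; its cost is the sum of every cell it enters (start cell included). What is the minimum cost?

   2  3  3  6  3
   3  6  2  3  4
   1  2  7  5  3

20

Take r0c0 -> r0c1 -> r0c2 -> r1c2 -> r1c3 -> r1c4 -> r2c4 for a total of 2 + 3 + 3 + 2 + 3 + 4 + 3 = 20.
(Top row then right column would cost 24.)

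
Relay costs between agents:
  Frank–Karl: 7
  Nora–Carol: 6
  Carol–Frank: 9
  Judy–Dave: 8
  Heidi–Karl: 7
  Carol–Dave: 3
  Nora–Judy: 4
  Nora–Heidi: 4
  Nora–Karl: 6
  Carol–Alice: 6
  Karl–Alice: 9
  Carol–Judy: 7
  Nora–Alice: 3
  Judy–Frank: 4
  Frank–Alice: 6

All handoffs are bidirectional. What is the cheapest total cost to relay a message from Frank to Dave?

Some routes from Frank to Dave:
Frank-Judy-Dave: 4 + 8 = 12
Frank-Carol-Dave: 9 + 3 = 12
Frank-Judy-Carol-Dave: 4 + 7 + 3 = 14
Best route has total 12.

12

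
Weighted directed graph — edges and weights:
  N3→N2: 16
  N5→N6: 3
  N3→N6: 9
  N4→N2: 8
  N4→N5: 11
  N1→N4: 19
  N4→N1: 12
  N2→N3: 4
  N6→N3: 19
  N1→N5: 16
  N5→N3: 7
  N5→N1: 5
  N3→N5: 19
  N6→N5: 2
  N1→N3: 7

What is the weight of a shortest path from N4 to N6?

Checking several routes:
N4 → N5 → N6: 11 + 3 = 14
N4 → N1 → N3 → N6: 12 + 7 + 9 = 28
N4 → N1 → N5 → N6: 12 + 16 + 3 = 31
N4 → N5 → N3 → N6: 11 + 7 + 9 = 27
N4 → N2 → N3 → N6: 8 + 4 + 9 = 21
The minimum is 14.

14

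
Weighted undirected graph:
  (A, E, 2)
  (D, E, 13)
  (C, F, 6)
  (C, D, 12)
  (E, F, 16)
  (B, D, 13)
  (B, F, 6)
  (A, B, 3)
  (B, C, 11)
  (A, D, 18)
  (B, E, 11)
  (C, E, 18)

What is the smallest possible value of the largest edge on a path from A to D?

12

Checking several routes:
A -> E -> D: max(2, 13) = 13
A -> B -> C -> D: max(3, 11, 12) = 12
A -> E -> B -> F -> C -> D: max(2, 11, 6, 6, 12) = 12
A -> B -> F -> C -> D: max(3, 6, 6, 12) = 12
A -> E -> B -> C -> D: max(2, 11, 11, 12) = 12
Smallest bottleneck: 12.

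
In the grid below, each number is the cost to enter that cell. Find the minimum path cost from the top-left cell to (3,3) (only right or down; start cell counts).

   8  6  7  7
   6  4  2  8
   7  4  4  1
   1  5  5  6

One optimal route is [0,0] → [0,1] → [1,1] → [1,2] → [2,2] → [2,3] → [3,3].
Its cost is 8 + 6 + 4 + 2 + 4 + 1 + 6 = 31.

31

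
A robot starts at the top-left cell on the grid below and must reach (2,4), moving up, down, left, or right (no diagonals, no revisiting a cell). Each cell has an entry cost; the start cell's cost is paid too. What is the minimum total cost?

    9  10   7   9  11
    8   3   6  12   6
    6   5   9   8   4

One optimal route is r0c0→r1c0→r1c1→r2c1→r2c2→r2c3→r2c4.
Its cost is 9 + 8 + 3 + 5 + 9 + 8 + 4 = 46.

46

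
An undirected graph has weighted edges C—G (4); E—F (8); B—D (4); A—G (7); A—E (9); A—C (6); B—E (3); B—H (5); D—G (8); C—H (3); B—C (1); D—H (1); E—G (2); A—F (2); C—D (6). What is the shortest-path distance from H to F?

Checking several routes:
H→D→B→C→A→F: 1 + 4 + 1 + 6 + 2 = 14
H→D→C→A→F: 1 + 6 + 6 + 2 = 15
H→B→C→A→F: 5 + 1 + 6 + 2 = 14
H→C→A→F: 3 + 6 + 2 = 11
Best route has total 11.

11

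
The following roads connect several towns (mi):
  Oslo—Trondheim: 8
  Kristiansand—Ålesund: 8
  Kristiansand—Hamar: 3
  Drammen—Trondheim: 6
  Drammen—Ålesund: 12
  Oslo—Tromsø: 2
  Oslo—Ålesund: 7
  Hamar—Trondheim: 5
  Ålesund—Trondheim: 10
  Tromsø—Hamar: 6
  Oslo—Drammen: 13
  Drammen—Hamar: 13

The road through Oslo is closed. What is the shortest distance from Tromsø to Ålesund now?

Some routes from Tromsø to Ålesund avoiding Oslo:
Tromsø→Hamar→Kristiansand→Ålesund: 6 + 3 + 8 = 17
Tromsø→Hamar→Trondheim→Ålesund: 6 + 5 + 10 = 21
Tromsø→Hamar→Trondheim→Drammen→Ålesund: 6 + 5 + 6 + 12 = 29
Shortest: 17 mi.

17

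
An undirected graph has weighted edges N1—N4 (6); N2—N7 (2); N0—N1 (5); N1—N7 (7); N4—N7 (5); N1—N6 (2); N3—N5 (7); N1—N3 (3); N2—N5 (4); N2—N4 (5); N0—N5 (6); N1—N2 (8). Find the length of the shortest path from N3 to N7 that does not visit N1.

13

Paths from N3 to N7 avoiding N1:
N3→N5→N2→N4→N7: 7 + 4 + 5 + 5 = 21
N3→N5→N2→N7: 7 + 4 + 2 = 13
The minimum is 13.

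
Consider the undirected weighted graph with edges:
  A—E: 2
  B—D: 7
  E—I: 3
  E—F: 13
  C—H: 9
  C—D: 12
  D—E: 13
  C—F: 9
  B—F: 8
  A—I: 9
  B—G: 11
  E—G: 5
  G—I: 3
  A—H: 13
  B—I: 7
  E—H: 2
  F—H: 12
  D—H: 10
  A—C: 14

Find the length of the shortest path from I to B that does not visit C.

Some routes from I to B avoiding C:
I-G-B: 3 + 11 = 14
I-E-G-B: 3 + 5 + 11 = 19
I-E-D-B: 3 + 13 + 7 = 23
I-E-F-B: 3 + 13 + 8 = 24
I-E-H-D-B: 3 + 2 + 10 + 7 = 22
I-B: 7
Best route has total 7.

7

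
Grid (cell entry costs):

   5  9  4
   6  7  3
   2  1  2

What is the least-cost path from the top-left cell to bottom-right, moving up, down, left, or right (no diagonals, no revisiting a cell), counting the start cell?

Best path: [0,0]→[1,0]→[2,0]→[2,1]→[2,2]
Cost: 5 + 6 + 2 + 1 + 2 = 16

16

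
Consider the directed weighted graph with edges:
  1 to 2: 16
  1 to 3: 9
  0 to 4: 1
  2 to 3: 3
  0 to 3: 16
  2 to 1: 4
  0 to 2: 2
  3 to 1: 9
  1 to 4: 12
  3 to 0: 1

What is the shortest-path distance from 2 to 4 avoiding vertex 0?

16

Candidate routes:
2 → 1 → 4: 4 + 12 = 16
2 → 3 → 1 → 4: 3 + 9 + 12 = 24
The minimum is 16.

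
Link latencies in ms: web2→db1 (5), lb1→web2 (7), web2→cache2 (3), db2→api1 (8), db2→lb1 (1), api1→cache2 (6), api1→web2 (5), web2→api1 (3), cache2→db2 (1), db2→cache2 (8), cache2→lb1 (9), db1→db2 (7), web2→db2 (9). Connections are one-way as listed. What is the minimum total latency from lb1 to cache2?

10

Comparing a few candidate routes:
lb1 - web2 - cache2: 7 + 3 = 10
lb1 - web2 - db2 - cache2: 7 + 9 + 8 = 24
lb1 - web2 - db1 - db2 - cache2: 7 + 5 + 7 + 8 = 27
lb1 - web2 - api1 - cache2: 7 + 3 + 6 = 16
Best route has total 10 ms.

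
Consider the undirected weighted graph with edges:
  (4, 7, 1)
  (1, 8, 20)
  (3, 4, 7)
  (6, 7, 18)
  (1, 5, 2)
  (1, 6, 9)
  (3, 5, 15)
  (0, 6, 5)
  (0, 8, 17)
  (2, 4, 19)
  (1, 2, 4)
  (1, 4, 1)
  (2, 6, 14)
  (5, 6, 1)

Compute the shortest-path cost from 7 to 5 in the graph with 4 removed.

Candidate routes:
7-6-2-1-5: 18 + 14 + 4 + 2 = 38
7-6-0-8-1-5: 18 + 5 + 17 + 20 + 2 = 62
7-6-5: 18 + 1 = 19
7-6-1-5: 18 + 9 + 2 = 29
The minimum is 19.

19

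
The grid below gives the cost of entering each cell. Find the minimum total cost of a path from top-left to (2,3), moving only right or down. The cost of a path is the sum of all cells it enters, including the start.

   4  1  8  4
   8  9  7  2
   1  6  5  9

28

Cheapest: r0c0→r0c1→r0c2→r0c3→r1c3→r2c3
  4 + 1 + 8 + 4 + 2 + 9 = 28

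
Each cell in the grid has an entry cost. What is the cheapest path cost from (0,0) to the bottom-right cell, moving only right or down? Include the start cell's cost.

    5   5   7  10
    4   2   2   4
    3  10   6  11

Best path: (0,0) (1,0) (1,1) (1,2) (1,3) (2,3)
Cost: 5 + 4 + 2 + 2 + 4 + 11 = 28
For comparison, the top-then-right route costs 42.

28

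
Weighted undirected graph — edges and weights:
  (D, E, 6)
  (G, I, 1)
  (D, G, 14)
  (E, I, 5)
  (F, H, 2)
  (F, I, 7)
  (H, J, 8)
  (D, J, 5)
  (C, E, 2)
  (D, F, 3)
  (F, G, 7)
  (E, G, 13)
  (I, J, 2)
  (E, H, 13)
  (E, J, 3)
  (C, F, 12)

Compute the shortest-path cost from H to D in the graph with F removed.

13

Some routes from H to D avoiding F:
H-J-D: 8 + 5 = 13
H-E-D: 13 + 6 = 19
H-J-E-D: 8 + 3 + 6 = 17
Shortest: 13.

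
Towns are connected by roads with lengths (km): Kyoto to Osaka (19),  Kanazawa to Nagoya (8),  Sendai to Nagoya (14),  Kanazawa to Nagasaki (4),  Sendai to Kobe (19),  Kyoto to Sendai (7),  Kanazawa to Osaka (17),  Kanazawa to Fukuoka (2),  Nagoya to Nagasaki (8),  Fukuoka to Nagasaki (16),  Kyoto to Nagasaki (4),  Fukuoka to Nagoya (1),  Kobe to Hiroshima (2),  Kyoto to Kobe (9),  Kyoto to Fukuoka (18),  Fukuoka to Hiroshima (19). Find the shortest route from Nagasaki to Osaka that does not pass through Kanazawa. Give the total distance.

A few of the Nagasaki→Osaka routes:
Nagasaki -> Kyoto -> Osaka: 4 + 19 = 23
Nagasaki -> Nagoya -> Sendai -> Kyoto -> Osaka: 8 + 14 + 7 + 19 = 48
Nagasaki -> Nagoya -> Fukuoka -> Kyoto -> Osaka: 8 + 1 + 18 + 19 = 46
Shortest: 23 km.

23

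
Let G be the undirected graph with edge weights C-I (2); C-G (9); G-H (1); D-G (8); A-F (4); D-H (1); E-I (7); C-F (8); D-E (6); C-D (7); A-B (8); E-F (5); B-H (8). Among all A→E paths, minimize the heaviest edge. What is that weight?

A few of the A→E routes:
A -> B -> H -> G -> D -> C -> I -> E: max(8, 8, 1, 8, 7, 2, 7) = 8
A -> B -> H -> G -> D -> C -> F -> E: max(8, 8, 1, 8, 7, 8, 5) = 8
A -> F -> E: max(4, 5) = 5
Best route has worst link 5.

5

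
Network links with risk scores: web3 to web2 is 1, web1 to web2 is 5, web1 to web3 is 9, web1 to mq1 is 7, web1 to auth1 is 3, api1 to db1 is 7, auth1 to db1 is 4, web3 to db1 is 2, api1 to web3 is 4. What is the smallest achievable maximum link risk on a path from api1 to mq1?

7

A few of the api1→mq1 routes:
api1 -> db1 -> web3 -> web2 -> web1 -> mq1: max(7, 2, 1, 5, 7) = 7
api1 -> db1 -> auth1 -> web1 -> mq1: max(7, 4, 3, 7) = 7
api1 -> web3 -> db1 -> auth1 -> web1 -> mq1: max(4, 2, 4, 3, 7) = 7
Smallest bottleneck: 7.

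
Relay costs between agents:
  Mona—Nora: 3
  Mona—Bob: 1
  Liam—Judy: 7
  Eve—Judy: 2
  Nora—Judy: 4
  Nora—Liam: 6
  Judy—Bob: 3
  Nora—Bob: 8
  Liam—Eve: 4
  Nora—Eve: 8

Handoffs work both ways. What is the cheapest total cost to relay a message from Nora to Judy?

Checking several routes:
Nora→Liam→Eve→Judy: 6 + 4 + 2 = 12
Nora→Bob→Judy: 8 + 3 = 11
Nora→Liam→Judy: 6 + 7 = 13
Nora→Mona→Bob→Judy: 3 + 1 + 3 = 7
Nora→Judy: 4
Nora→Eve→Judy: 8 + 2 = 10
The minimum is 4.

4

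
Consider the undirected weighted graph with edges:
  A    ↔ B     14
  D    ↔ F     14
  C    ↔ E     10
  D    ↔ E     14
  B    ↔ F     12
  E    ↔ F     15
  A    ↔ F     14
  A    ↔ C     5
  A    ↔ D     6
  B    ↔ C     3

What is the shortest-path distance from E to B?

13

Comparing a few candidate routes:
E → F → B: 15 + 12 = 27
E → C → B: 10 + 3 = 13
E → D → A → C → B: 14 + 6 + 5 + 3 = 28
Best route has total 13.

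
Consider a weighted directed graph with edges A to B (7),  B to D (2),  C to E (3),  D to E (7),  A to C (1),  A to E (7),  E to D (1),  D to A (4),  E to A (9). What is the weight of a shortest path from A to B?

7

Candidate routes:
A-B: 7
The minimum is 7.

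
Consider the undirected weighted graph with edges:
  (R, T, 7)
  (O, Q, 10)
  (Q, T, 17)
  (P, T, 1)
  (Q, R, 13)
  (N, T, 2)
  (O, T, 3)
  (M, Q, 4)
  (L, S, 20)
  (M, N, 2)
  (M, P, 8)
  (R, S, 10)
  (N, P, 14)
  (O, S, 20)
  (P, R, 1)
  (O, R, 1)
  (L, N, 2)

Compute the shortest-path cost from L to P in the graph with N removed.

Comparing a few candidate routes:
L - S - R - T - P: 20 + 10 + 7 + 1 = 38
L - S - O - R - P: 20 + 20 + 1 + 1 = 42
L - S - R - O - T - P: 20 + 10 + 1 + 3 + 1 = 35
L - S - O - T - P: 20 + 20 + 3 + 1 = 44
L - S - R - P: 20 + 10 + 1 = 31
The minimum is 31.

31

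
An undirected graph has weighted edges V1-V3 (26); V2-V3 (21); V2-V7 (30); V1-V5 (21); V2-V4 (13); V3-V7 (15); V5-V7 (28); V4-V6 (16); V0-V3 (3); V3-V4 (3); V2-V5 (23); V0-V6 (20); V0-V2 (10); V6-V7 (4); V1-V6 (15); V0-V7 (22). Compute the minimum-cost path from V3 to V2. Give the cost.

13

Some routes from V3 to V2:
V3-V2: 21
V3-V4-V2: 3 + 13 = 16
V3-V7-V2: 15 + 30 = 45
V3-V0-V2: 3 + 10 = 13
Best route has total 13.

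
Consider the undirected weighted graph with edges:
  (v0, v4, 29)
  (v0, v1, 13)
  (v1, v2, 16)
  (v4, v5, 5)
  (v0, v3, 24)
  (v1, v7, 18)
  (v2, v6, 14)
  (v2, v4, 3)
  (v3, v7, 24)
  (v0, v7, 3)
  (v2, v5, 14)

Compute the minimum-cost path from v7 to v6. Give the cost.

Some routes from v7 to v6:
v7-v1-v2-v6: 18 + 16 + 14 = 48
v7-v0-v4-v2-v6: 3 + 29 + 3 + 14 = 49
v7-v0-v1-v2-v6: 3 + 13 + 16 + 14 = 46
The minimum is 46.

46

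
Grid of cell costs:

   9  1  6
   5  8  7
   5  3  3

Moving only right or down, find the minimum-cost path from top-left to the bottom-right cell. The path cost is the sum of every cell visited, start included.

24

Take (0,0) → (0,1) → (1,1) → (2,1) → (2,2) for a total of 9 + 1 + 8 + 3 + 3 = 24.
For comparison, the top-then-right route costs 26.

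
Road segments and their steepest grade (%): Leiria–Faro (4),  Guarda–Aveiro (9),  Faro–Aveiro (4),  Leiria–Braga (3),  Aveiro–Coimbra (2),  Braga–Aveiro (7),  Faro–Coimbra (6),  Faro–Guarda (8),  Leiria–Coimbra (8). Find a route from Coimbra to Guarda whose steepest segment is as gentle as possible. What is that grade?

A few of the Coimbra→Guarda routes:
Coimbra-Leiria-Braga-Aveiro-Faro-Guarda: max(8, 3, 7, 4, 8) = 8
Coimbra-Leiria-Braga-Aveiro-Guarda: max(8, 3, 7, 9) = 9
Coimbra-Faro-Guarda: max(6, 8) = 8
Coimbra-Aveiro-Faro-Guarda: max(2, 4, 8) = 8
Coimbra-Aveiro-Braga-Leiria-Faro-Guarda: max(2, 7, 3, 4, 8) = 8
Coimbra-Leiria-Faro-Guarda: max(8, 4, 8) = 8
Smallest bottleneck: 8%.

8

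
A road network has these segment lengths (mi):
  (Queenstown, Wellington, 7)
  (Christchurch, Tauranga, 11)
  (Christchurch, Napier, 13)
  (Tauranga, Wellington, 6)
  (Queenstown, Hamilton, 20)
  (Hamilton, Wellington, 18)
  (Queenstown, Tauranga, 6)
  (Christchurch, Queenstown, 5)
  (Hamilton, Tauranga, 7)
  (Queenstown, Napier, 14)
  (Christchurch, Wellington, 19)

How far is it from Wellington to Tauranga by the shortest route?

Checking several routes:
Wellington-Tauranga: 6
Wellington-Queenstown-Tauranga: 7 + 6 = 13
Wellington-Hamilton-Tauranga: 18 + 7 = 25
Wellington-Christchurch-Tauranga: 19 + 11 = 30
Wellington-Queenstown-Christchurch-Tauranga: 7 + 5 + 11 = 23
Best route has total 6 mi.

6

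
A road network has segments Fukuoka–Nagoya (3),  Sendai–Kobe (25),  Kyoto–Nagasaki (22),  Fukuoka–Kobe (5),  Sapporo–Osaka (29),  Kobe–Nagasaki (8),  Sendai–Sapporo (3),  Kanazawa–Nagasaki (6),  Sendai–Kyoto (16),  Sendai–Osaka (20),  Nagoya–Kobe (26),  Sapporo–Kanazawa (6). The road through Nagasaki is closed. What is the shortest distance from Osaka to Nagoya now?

53

Routes from Osaka to Nagoya avoiding Nagasaki:
Osaka → Sendai → Kobe → Nagoya: 20 + 25 + 26 = 71
Osaka → Sapporo → Sendai → Kobe → Fukuoka → Nagoya: 29 + 3 + 25 + 5 + 3 = 65
Osaka → Sapporo → Sendai → Kobe → Nagoya: 29 + 3 + 25 + 26 = 83
Osaka → Sendai → Kobe → Fukuoka → Nagoya: 20 + 25 + 5 + 3 = 53
Shortest: 53 km.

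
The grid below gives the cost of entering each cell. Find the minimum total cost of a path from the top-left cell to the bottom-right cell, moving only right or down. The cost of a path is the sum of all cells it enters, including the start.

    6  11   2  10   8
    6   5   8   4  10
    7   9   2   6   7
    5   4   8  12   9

49

Take [0,0] [1,0] [1,1] [1,2] [2,2] [2,3] [2,4] [3,4] for a total of 6 + 6 + 5 + 8 + 2 + 6 + 7 + 9 = 49.
For comparison, the top-then-right route costs 63.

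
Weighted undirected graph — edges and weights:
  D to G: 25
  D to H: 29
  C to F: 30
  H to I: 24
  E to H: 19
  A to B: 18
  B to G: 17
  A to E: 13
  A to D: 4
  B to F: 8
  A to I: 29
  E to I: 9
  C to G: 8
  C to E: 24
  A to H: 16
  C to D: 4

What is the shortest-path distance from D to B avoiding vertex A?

Some routes from D to B avoiding A:
D - G - B: 25 + 17 = 42
D - H - E - C - G - B: 29 + 19 + 24 + 8 + 17 = 97
D - C - F - B: 4 + 30 + 8 = 42
D - G - C - F - B: 25 + 8 + 30 + 8 = 71
D - C - G - B: 4 + 8 + 17 = 29
Shortest: 29.

29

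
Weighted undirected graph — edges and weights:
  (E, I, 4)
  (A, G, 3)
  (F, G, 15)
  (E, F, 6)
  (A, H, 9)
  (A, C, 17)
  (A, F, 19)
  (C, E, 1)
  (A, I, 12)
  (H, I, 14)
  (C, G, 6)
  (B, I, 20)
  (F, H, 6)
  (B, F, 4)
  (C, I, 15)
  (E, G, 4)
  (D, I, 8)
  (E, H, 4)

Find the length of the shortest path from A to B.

Some routes from A to B:
A → G → E → F → B: 3 + 4 + 6 + 4 = 17
A → G → C → E → F → B: 3 + 6 + 1 + 6 + 4 = 20
A → H → F → B: 9 + 6 + 4 = 19
Shortest: 17.

17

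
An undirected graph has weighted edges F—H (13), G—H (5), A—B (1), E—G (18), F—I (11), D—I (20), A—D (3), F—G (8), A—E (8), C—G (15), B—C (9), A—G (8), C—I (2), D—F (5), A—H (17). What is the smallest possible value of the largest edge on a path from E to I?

9

A few of the E→I routes:
E -> A -> D -> F -> I: max(8, 3, 5, 11) = 11
E -> A -> G -> F -> I: max(8, 8, 8, 11) = 11
E -> A -> G -> H -> F -> I: max(8, 8, 5, 13, 11) = 13
E -> A -> B -> C -> I: max(8, 1, 9, 2) = 9
Smallest bottleneck: 9.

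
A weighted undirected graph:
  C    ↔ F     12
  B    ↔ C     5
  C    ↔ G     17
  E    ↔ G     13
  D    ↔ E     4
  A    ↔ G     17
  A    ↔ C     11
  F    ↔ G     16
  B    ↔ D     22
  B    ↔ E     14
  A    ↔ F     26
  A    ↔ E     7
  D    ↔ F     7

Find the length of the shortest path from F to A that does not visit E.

Comparing a few candidate routes:
F → D → B → C → A: 7 + 22 + 5 + 11 = 45
F → C → A: 12 + 11 = 23
F → G → C → A: 16 + 17 + 11 = 44
F → G → A: 16 + 17 = 33
F → A: 26
Best route has total 23.

23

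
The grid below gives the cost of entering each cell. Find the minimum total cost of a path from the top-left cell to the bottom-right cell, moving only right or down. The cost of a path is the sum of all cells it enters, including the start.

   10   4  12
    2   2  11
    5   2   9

25

One optimal route is [0,0]→[1,0]→[1,1]→[2,1]→[2,2].
Its cost is 10 + 2 + 2 + 2 + 9 = 25.
(Top row then right column would cost 46.)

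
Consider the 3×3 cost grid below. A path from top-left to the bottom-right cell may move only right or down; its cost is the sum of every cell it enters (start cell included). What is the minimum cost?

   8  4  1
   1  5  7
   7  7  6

One optimal route is [0,0] → [0,1] → [0,2] → [1,2] → [2,2].
Its cost is 8 + 4 + 1 + 7 + 6 = 26.

26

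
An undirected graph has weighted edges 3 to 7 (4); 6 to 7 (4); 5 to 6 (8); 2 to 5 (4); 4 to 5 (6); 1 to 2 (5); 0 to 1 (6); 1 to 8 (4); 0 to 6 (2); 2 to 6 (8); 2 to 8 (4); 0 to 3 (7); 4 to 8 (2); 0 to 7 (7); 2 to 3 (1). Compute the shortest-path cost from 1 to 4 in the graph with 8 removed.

15

A few of the 1→4 routes:
1→0→6→2→5→4: 6 + 2 + 8 + 4 + 6 = 26
1→0→6→5→4: 6 + 2 + 8 + 6 = 22
1→0→3→2→5→4: 6 + 7 + 1 + 4 + 6 = 24
1→2→5→4: 5 + 4 + 6 = 15
The minimum is 15.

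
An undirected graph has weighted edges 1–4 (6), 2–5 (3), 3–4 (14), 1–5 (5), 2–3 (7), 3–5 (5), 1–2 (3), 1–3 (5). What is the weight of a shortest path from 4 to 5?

A few of the 4→5 routes:
4→1→5: 6 + 5 = 11
4→1→3→5: 6 + 5 + 5 = 16
4→1→2→5: 6 + 3 + 3 = 12
4→3→5: 14 + 5 = 19
Shortest: 11.

11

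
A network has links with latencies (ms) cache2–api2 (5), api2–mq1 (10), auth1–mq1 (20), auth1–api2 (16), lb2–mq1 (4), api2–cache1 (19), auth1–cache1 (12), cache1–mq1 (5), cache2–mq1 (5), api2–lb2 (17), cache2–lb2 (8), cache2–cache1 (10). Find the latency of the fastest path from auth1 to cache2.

Comparing a few candidate routes:
auth1 - cache1 - mq1 - cache2: 12 + 5 + 5 = 22
auth1 - mq1 - cache2: 20 + 5 = 25
auth1 - api2 - mq1 - cache2: 16 + 10 + 5 = 31
auth1 - cache1 - mq1 - lb2 - cache2: 12 + 5 + 4 + 8 = 29
auth1 - cache1 - cache2: 12 + 10 = 22
auth1 - api2 - cache2: 16 + 5 = 21
Shortest: 21 ms.

21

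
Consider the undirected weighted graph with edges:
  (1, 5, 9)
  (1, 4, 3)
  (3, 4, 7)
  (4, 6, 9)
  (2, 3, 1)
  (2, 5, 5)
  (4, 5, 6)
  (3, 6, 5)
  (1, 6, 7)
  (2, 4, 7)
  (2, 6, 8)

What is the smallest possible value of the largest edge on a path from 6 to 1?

6

Some routes from 6 to 1:
6 - 1: max(7) = 7
6 - 3 - 4 - 1: max(5, 7, 3) = 7
6 - 3 - 2 - 5 - 4 - 1: max(5, 1, 5, 6, 3) = 6
Smallest bottleneck: 6.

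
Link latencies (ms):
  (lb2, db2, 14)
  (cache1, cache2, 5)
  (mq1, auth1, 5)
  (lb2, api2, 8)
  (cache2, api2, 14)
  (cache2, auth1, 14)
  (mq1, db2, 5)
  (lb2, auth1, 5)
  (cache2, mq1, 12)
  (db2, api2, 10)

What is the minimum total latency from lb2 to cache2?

Comparing a few candidate routes:
lb2 - api2 - cache2: 8 + 14 = 22
lb2 - db2 - mq1 - cache2: 14 + 5 + 12 = 31
lb2 - auth1 - mq1 - cache2: 5 + 5 + 12 = 22
lb2 - api2 - db2 - mq1 - cache2: 8 + 10 + 5 + 12 = 35
lb2 - auth1 - cache2: 5 + 14 = 19
Best route has total 19 ms.

19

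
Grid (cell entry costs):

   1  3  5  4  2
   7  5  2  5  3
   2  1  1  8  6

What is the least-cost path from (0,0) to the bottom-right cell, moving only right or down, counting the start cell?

Cheapest: [0,0] [0,1] [0,2] [0,3] [0,4] [1,4] [2,4]
  1 + 3 + 5 + 4 + 2 + 3 + 6 = 24

24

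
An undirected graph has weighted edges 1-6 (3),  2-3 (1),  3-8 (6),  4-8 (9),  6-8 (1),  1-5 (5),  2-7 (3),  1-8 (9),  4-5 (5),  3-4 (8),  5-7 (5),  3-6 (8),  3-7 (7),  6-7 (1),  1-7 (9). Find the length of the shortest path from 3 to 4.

8

Some routes from 3 to 4:
3→8→4: 6 + 9 = 15
3→4: 8
3→2→7→5→4: 1 + 3 + 5 + 5 = 14
3→2→7→6→8→4: 1 + 3 + 1 + 1 + 9 = 15
Best route has total 8.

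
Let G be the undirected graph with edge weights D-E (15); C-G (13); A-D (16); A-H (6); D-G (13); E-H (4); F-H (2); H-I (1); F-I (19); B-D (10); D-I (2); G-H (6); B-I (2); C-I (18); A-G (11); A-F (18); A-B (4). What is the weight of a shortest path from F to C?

A few of the F→C routes:
F - H - G - C: 2 + 6 + 13 = 21
F - H - I - C: 2 + 1 + 18 = 21
F - H - I - D - G - C: 2 + 1 + 2 + 13 + 13 = 31
Best route has total 21.

21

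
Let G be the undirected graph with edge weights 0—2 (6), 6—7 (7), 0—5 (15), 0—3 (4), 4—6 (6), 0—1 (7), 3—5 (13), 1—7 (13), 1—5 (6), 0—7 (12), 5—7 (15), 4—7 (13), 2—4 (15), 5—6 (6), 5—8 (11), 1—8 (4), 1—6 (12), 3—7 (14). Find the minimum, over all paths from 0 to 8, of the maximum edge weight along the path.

7

Comparing a few candidate routes:
0 -> 7 -> 6 -> 1 -> 8: max(12, 7, 12, 4) = 12
0 -> 1 -> 8: max(7, 4) = 7
0 -> 1 -> 5 -> 8: max(7, 6, 11) = 11
0 -> 1 -> 6 -> 5 -> 8: max(7, 12, 6, 11) = 12
Best route has worst link 7.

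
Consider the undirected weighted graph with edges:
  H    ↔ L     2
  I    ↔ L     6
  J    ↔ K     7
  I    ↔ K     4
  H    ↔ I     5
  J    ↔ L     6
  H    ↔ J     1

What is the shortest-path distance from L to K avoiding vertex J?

Paths from L to K avoiding J:
L - I - K: 6 + 4 = 10
L - H - I - K: 2 + 5 + 4 = 11
Best route has total 10.

10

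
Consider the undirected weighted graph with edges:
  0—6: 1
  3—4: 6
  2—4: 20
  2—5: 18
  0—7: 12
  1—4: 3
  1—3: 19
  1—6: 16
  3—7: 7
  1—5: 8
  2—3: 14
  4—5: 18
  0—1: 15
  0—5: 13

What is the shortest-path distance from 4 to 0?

Checking several routes:
4 -> 1 -> 6 -> 0: 3 + 16 + 1 = 20
4 -> 1 -> 5 -> 0: 3 + 8 + 13 = 24
4 -> 1 -> 0: 3 + 15 = 18
Shortest: 18.

18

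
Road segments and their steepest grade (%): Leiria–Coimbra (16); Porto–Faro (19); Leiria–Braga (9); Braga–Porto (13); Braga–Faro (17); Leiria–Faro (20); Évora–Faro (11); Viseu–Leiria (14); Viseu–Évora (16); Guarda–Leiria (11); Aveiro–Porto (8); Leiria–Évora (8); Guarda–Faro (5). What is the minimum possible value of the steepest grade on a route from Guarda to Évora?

11

Checking several routes:
Guarda→Leiria→Viseu→Évora: max(11, 14, 16) = 16
Guarda→Faro→Évora: max(5, 11) = 11
Guarda→Leiria→Évora: max(11, 8) = 11
Smallest bottleneck: 11%.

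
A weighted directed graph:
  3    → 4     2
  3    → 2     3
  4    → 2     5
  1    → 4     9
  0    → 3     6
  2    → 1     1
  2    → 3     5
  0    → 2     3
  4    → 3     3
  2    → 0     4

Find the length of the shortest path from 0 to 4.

8

Candidate routes:
0 - 2 - 3 - 4: 3 + 5 + 2 = 10
0 - 3 - 4: 6 + 2 = 8
0 - 2 - 1 - 4: 3 + 1 + 9 = 13
0 - 3 - 2 - 1 - 4: 6 + 3 + 1 + 9 = 19
Shortest: 8.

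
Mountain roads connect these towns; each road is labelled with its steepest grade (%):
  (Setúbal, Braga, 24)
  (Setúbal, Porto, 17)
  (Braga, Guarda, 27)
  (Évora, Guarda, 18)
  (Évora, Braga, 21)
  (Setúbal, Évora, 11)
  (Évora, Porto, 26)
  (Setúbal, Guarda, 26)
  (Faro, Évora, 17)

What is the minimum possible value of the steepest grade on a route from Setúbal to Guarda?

18

Comparing a few candidate routes:
Setúbal-Évora-Guarda: max(11, 18) = 18
Setúbal-Guarda: max(26) = 26
Setúbal-Braga-Évora-Guarda: max(24, 21, 18) = 24
Smallest bottleneck: 18%.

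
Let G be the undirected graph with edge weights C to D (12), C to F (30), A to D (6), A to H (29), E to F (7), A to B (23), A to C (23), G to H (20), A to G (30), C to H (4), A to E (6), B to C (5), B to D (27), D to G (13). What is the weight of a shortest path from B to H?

9

Some routes from B to H:
B → A → D → C → H: 23 + 6 + 12 + 4 = 45
B → C → D → G → H: 5 + 12 + 13 + 20 = 50
B → A → C → H: 23 + 23 + 4 = 50
B → D → C → H: 27 + 12 + 4 = 43
B → A → H: 23 + 29 = 52
B → C → H: 5 + 4 = 9
Shortest: 9.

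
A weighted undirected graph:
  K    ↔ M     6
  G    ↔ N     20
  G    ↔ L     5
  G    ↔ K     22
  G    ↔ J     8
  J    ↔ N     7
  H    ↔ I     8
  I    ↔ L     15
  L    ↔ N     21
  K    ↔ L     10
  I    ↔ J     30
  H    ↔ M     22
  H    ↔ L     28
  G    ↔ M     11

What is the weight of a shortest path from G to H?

Comparing a few candidate routes:
G -> L -> K -> M -> H: 5 + 10 + 6 + 22 = 43
G -> L -> H: 5 + 28 = 33
G -> L -> I -> H: 5 + 15 + 8 = 28
G -> M -> H: 11 + 22 = 33
The minimum is 28.

28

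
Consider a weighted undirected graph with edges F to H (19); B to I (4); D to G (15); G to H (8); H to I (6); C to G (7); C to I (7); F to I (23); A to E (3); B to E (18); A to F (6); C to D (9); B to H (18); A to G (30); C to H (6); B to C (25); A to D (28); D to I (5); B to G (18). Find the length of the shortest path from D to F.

28

Checking several routes:
D → I → H → F: 5 + 6 + 19 = 30
D → A → F: 28 + 6 = 34
D → I → F: 5 + 23 = 28
D → C → H → F: 9 + 6 + 19 = 34
D → I → B → E → A → F: 5 + 4 + 18 + 3 + 6 = 36
Best route has total 28.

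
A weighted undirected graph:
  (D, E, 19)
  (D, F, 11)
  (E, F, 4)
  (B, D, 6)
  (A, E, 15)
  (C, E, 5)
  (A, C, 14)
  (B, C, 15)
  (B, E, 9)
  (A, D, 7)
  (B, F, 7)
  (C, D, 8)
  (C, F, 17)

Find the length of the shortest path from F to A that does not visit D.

19

Checking several routes:
F-C-A: 17 + 14 = 31
F-B-E-A: 7 + 9 + 15 = 31
F-E-C-A: 4 + 5 + 14 = 23
F-E-A: 4 + 15 = 19
F-B-E-C-A: 7 + 9 + 5 + 14 = 35
Best route has total 19.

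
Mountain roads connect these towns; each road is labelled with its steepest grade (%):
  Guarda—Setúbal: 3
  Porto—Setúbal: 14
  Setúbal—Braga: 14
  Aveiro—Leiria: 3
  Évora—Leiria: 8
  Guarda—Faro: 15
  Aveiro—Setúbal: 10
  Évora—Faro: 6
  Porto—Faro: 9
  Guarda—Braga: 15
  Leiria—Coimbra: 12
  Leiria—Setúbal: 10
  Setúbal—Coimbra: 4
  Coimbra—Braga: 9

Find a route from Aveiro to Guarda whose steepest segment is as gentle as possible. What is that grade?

10

Some routes from Aveiro to Guarda:
Aveiro-Setúbal-Guarda: max(10, 3) = 10
Aveiro-Leiria-Coimbra-Braga-Setúbal-Guarda: max(3, 12, 9, 14, 3) = 14
Aveiro-Leiria-Setúbal-Guarda: max(3, 10, 3) = 10
Aveiro-Leiria-Coimbra-Setúbal-Guarda: max(3, 12, 4, 3) = 12
Aveiro-Leiria-Évora-Faro-Porto-Setúbal-Guarda: max(3, 8, 6, 9, 14, 3) = 14
Aveiro-Setúbal-Coimbra-Braga-Guarda: max(10, 4, 9, 15) = 15
Smallest bottleneck: 10%.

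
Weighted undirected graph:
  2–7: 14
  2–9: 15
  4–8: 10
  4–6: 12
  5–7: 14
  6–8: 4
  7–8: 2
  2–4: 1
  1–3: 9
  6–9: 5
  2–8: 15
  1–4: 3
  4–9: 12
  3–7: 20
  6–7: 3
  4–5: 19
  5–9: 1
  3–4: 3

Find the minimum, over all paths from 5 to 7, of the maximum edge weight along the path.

5

A few of the 5→7 routes:
5 → 9 → 4 → 8 → 7: max(1, 12, 10, 2) = 12
5 → 9 → 6 → 7: max(1, 5, 3) = 5
5 → 9 → 4 → 8 → 6 → 7: max(1, 12, 10, 4, 3) = 12
5 → 9 → 6 → 8 → 7: max(1, 5, 4, 2) = 5
The minimum achievable maximum is 5.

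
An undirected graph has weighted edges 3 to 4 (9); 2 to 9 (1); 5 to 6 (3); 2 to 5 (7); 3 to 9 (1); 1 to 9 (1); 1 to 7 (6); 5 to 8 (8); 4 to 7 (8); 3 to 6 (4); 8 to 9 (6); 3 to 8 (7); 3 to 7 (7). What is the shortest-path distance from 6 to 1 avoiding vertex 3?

12

Candidate routes:
6 → 5 → 8 → 9 → 1: 3 + 8 + 6 + 1 = 18
6 → 5 → 2 → 9 → 1: 3 + 7 + 1 + 1 = 12
Shortest: 12.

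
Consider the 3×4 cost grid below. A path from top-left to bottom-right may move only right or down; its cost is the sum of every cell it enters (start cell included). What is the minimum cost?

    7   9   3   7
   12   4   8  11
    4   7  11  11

48

Path r0c0 r0c1 r0c2 r0c3 r1c3 r2c3: 7 + 9 + 3 + 7 + 11 + 11 = 48.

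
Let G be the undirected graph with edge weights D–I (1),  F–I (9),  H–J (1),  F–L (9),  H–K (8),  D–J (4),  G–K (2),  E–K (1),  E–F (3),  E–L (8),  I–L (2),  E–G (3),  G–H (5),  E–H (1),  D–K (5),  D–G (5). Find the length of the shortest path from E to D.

6

Comparing a few candidate routes:
E → K → D: 1 + 5 = 6
E → H → J → D: 1 + 1 + 4 = 6
E → K → G → D: 1 + 2 + 5 = 8
E → G → D: 3 + 5 = 8
Best route has total 6.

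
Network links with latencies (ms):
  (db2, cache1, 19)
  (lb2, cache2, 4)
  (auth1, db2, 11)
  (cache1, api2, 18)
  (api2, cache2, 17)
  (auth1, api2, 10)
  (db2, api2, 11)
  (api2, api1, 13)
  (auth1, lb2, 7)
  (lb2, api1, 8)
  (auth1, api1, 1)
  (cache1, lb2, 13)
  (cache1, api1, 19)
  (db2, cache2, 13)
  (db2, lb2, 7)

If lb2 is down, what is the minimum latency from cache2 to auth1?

24

Comparing a few candidate routes:
cache2→api2→api1→auth1: 17 + 13 + 1 = 31
cache2→db2→auth1: 13 + 11 = 24
cache2→db2→api2→auth1: 13 + 11 + 10 = 34
cache2→api2→auth1: 17 + 10 = 27
Best route has total 24 ms.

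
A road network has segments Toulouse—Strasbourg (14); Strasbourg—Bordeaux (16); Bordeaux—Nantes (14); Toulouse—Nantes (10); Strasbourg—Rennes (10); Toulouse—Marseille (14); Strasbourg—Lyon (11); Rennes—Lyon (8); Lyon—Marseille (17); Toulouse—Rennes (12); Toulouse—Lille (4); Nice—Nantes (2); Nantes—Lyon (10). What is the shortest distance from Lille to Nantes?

A few of the Lille→Nantes routes:
Lille - Toulouse - Rennes - Lyon - Nantes: 4 + 12 + 8 + 10 = 34
Lille - Toulouse - Nantes: 4 + 10 = 14
Lille - Toulouse - Marseille - Lyon - Nantes: 4 + 14 + 17 + 10 = 45
Lille - Toulouse - Strasbourg - Lyon - Nantes: 4 + 14 + 11 + 10 = 39
Best route has total 14 km.

14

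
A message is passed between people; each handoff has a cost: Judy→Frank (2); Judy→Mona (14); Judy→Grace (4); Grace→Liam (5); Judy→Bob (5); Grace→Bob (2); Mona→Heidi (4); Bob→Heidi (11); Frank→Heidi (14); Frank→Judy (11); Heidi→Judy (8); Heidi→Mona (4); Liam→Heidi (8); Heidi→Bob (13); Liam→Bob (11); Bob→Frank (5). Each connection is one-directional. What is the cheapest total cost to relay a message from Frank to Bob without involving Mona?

16

Some routes from Frank to Bob avoiding Mona:
Frank → Heidi → Bob: 14 + 13 = 27
Frank → Judy → Grace → Bob: 11 + 4 + 2 = 17
Frank → Judy → Bob: 11 + 5 = 16
Frank → Heidi → Judy → Bob: 14 + 8 + 5 = 27
Best route has total 16.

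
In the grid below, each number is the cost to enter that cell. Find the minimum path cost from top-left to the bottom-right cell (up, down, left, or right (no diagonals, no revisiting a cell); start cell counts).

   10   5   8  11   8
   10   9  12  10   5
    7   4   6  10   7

Cheapest: [0,0]→[0,1]→[1,1]→[2,1]→[2,2]→[2,3]→[2,4]
  10 + 5 + 9 + 4 + 6 + 10 + 7 = 51

51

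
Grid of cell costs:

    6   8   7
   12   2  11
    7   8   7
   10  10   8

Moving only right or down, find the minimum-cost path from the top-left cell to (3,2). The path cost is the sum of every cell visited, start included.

39

Take (0,0) -> (0,1) -> (1,1) -> (2,1) -> (2,2) -> (3,2) for a total of 6 + 8 + 2 + 8 + 7 + 8 = 39.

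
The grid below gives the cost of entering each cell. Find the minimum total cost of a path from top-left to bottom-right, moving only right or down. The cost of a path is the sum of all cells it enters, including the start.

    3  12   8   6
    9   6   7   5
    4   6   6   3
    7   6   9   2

Take r0c0 -> r1c0 -> r2c0 -> r2c1 -> r2c2 -> r2c3 -> r3c3 for a total of 3 + 9 + 4 + 6 + 6 + 3 + 2 = 33.
(Top row then right column would cost 39.)

33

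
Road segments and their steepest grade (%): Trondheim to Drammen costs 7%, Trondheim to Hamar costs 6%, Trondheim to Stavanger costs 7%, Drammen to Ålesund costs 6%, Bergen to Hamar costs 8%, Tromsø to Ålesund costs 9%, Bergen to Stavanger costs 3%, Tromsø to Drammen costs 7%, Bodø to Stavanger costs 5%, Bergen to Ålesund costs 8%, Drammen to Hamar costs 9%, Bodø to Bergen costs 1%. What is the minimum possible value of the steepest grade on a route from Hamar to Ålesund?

7

Checking several routes:
Hamar→Trondheim→Drammen→Ålesund: max(6, 7, 6) = 7
Hamar→Trondheim→Stavanger→Bodø→Bergen→Ålesund: max(6, 7, 5, 1, 8) = 8
Hamar→Bergen→Bodø→Stavanger→Trondheim→Drammen→Ålesund: max(8, 1, 5, 7, 7, 6) = 8
Hamar→Bergen→Ålesund: max(8, 8) = 8
Hamar→Trondheim→Stavanger→Bergen→Ålesund: max(6, 7, 3, 8) = 8
The minimum achievable maximum is 7%.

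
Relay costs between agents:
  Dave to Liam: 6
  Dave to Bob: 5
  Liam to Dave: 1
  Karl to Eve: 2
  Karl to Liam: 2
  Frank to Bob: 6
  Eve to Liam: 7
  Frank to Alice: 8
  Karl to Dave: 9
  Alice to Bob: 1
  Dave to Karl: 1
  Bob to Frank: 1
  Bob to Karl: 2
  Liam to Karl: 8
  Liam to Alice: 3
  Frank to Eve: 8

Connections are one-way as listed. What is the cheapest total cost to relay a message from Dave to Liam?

3

A few of the Dave→Liam routes:
Dave→Liam: 6
Dave→Karl→Liam: 1 + 2 = 3
Dave→Karl→Eve→Liam: 1 + 2 + 7 = 10
Dave→Bob→Karl→Liam: 5 + 2 + 2 = 9
Shortest: 3.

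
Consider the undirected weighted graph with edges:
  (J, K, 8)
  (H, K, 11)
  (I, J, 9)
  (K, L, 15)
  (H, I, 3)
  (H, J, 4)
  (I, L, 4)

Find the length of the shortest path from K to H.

11

Checking several routes:
K→J→I→H: 8 + 9 + 3 = 20
K→J→H: 8 + 4 = 12
K→H: 11
The minimum is 11.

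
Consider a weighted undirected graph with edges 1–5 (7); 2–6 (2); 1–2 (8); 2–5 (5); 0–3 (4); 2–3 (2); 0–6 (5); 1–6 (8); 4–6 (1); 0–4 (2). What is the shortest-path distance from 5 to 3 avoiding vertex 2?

Paths from 5 to 3 avoiding 2:
5 -> 1 -> 6 -> 4 -> 0 -> 3: 7 + 8 + 1 + 2 + 4 = 22
5 -> 1 -> 6 -> 0 -> 3: 7 + 8 + 5 + 4 = 24
The minimum is 22.

22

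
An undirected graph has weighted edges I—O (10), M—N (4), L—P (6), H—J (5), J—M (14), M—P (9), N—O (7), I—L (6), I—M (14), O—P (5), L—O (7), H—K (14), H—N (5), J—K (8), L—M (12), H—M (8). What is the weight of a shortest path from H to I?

Checking several routes:
H→N→O→I: 5 + 7 + 10 = 22
H→N→O→L→I: 5 + 7 + 7 + 6 = 25
H→N→M→I: 5 + 4 + 14 = 23
H→M→I: 8 + 14 = 22
The minimum is 22.

22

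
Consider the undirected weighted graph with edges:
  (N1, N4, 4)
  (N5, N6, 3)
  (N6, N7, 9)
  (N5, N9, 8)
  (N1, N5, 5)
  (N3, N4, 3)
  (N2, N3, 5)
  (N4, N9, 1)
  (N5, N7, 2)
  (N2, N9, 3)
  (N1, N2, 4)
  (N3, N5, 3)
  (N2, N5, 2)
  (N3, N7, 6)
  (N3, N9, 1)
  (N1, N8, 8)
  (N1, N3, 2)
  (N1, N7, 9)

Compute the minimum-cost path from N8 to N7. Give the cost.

A few of the N8→N7 routes:
N8 - N1 - N2 - N5 - N7: 8 + 4 + 2 + 2 = 16
N8 - N1 - N7: 8 + 9 = 17
N8 - N1 - N3 - N5 - N7: 8 + 2 + 3 + 2 = 15
N8 - N1 - N3 - N9 - N2 - N5 - N7: 8 + 2 + 1 + 3 + 2 + 2 = 18
N8 - N1 - N5 - N7: 8 + 5 + 2 = 15
N8 - N1 - N3 - N7: 8 + 2 + 6 = 16
Best route has total 15.

15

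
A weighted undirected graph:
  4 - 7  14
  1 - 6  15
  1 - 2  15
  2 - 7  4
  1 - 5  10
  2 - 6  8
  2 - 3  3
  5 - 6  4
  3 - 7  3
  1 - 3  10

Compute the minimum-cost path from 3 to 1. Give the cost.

A few of the 3→1 routes:
3 -> 1: 10
3 -> 7 -> 2 -> 1: 3 + 4 + 15 = 22
3 -> 2 -> 6 -> 5 -> 1: 3 + 8 + 4 + 10 = 25
3 -> 7 -> 2 -> 6 -> 5 -> 1: 3 + 4 + 8 + 4 + 10 = 29
3 -> 2 -> 1: 3 + 15 = 18
3 -> 2 -> 6 -> 1: 3 + 8 + 15 = 26
Best route has total 10.

10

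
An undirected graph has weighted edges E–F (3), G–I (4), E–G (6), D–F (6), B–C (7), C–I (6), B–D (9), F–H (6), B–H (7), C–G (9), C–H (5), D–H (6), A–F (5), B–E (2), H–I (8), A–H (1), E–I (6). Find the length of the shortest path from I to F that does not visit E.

14

A few of the I→F routes:
I → H → A → F: 8 + 1 + 5 = 14
I → H → F: 8 + 6 = 14
I → C → H → F: 6 + 5 + 6 = 17
Best route has total 14.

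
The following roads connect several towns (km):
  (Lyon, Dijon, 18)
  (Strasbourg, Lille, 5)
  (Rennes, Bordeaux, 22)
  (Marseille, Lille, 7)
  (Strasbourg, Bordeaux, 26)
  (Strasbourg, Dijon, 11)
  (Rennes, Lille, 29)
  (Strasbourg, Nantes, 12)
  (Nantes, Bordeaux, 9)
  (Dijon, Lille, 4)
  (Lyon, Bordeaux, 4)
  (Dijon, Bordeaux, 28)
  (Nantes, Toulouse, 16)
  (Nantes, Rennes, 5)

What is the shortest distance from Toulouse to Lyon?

Comparing a few candidate routes:
Toulouse - Nantes - Strasbourg - Lille - Dijon - Lyon: 16 + 12 + 5 + 4 + 18 = 55
Toulouse - Nantes - Strasbourg - Bordeaux - Lyon: 16 + 12 + 26 + 4 = 58
Toulouse - Nantes - Rennes - Bordeaux - Lyon: 16 + 5 + 22 + 4 = 47
Toulouse - Nantes - Strasbourg - Dijon - Lyon: 16 + 12 + 11 + 18 = 57
Toulouse - Nantes - Bordeaux - Lyon: 16 + 9 + 4 = 29
Shortest: 29 km.

29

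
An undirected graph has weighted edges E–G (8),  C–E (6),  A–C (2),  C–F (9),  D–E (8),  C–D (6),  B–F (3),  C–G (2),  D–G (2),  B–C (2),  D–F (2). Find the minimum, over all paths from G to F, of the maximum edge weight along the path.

2

Checking several routes:
G -> D -> F: max(2, 2) = 2
G -> D -> E -> C -> B -> F: max(2, 8, 6, 2, 3) = 8
G -> C -> D -> F: max(2, 6, 2) = 6
G -> C -> B -> F: max(2, 2, 3) = 3
G -> D -> C -> B -> F: max(2, 6, 2, 3) = 6
The minimum achievable maximum is 2.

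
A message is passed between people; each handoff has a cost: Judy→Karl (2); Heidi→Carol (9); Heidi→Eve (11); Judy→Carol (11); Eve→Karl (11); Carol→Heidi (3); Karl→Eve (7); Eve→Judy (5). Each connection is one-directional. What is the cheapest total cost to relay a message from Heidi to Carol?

Candidate routes:
Heidi → Carol: 9
Heidi → Eve → Judy → Carol: 11 + 5 + 11 = 27
Shortest: 9.

9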